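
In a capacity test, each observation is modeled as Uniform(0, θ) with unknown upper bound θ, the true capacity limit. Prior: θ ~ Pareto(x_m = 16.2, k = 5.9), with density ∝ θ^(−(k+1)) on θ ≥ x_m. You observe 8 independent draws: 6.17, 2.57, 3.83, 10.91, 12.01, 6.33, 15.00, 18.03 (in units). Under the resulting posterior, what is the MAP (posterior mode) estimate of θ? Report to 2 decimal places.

A Pareto(scale x_m, shape k) prior on the upper bound θ of Uniform(0, θ) is conjugate: posterior is Pareto(max(x_m, max xᵢ), k + n).
Sample maximum = 18.03; prior scale x_m = 16.2 → posterior scale = max = 18.03.
Posterior shape = 5.9 + 8 = 13.9.
The Pareto density is decreasing on [x_m, ∞), so the mode is x_m = 18.03.

18.03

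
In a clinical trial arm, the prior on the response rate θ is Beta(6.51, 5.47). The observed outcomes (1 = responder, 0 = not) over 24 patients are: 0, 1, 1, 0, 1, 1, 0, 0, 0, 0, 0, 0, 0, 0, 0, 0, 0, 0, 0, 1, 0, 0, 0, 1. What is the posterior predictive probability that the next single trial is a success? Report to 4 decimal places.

0.3477

The Beta prior is conjugate to a Binomial/Bernoulli likelihood; the update adds successes to α and failures to β.
Posterior: Beta(α+k, β+n−k) = Beta(6.51+6, 5.47+18) = Beta(12.51, 23.47).
For a single future Bernoulli trial, P(success | data) = α/(α+β) = 0.3477.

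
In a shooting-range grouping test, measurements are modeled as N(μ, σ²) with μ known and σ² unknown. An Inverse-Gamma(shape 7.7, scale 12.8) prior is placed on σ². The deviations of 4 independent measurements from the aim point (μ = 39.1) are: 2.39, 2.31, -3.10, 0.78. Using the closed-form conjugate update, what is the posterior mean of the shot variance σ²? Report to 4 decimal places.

With known mean μ and an Inverse-Gamma(α, β) prior on σ², the Normal likelihood is conjugate: posterior is Inv-Gamma(α + n/2, β + Σ(xᵢ−μ)²/2).
Σ(xᵢ−μ)² = (2.39)² + (2.31)² + (-3.10)² + (0.78)² = 21.2666.
Posterior: Inv-Gamma(7.7 + 4/2, 12.8 + 21.2666/2) = Inv-Gamma(9.70, 23.43330).
E[σ²|data] = β/(α−1) = 23.43330/8.70 = 2.6935.

2.6935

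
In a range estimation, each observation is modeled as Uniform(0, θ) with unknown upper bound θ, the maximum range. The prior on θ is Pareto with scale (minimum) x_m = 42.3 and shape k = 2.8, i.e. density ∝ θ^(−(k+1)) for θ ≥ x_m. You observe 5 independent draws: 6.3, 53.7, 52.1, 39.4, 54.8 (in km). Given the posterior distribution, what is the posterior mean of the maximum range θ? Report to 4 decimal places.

A Pareto(scale x_m, shape k) prior on the upper bound θ of Uniform(0, θ) is conjugate: posterior is Pareto(max(x_m, max xᵢ), k + n).
Sample maximum = 54.8; prior scale x_m = 42.3 → posterior scale = max = 54.8.
Posterior shape = 2.8 + 5 = 7.8.
E[θ|data] = k·x_m/(k−1) = 7.8·54.8/6.8 = 62.8588.

62.8588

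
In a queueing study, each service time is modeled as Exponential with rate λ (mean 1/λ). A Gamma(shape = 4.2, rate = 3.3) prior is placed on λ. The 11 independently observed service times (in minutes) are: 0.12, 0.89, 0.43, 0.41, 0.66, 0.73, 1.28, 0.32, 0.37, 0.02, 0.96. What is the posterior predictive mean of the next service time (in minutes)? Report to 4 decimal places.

0.6683

With a Gamma(shape α, rate β) prior on the exponential rate λ, the posterior after n observations with total T = Σxᵢ is Gamma(α+n, β+T).
Sum of observations T = 6.19 minutes; n = 11.
Posterior: Gamma(4.2+11, 3.3+6.19) = Gamma(15.2, 9.49).
The predictive distribution for the next observation is Lomax; its mean is β/(α−1) = 9.49/14.2 = 0.6683.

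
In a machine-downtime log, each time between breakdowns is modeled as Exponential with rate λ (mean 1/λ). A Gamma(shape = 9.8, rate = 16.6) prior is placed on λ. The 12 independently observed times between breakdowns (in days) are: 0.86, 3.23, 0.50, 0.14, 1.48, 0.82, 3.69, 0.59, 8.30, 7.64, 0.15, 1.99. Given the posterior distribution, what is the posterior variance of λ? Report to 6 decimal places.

With a Gamma(shape α, rate β) prior on the exponential rate λ, the posterior after n observations with total T = Σxᵢ is Gamma(α+n, β+T).
Sum of observations T = 29.39 days; n = 12.
Posterior: Gamma(9.8+12, 16.6+29.39) = Gamma(21.8, 45.99).
Var = α/β² = 0.010307.

0.010307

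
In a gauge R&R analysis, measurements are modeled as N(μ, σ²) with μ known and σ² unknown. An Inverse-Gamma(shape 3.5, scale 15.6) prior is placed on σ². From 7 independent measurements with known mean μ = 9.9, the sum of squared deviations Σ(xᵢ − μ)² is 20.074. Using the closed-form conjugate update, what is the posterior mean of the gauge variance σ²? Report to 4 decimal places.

With known mean μ and an Inverse-Gamma(α, β) prior on σ², the Normal likelihood is conjugate: posterior is Inv-Gamma(α + n/2, β + Σ(xᵢ−μ)²/2).
Posterior: Inv-Gamma(3.5 + 7/2, 15.6 + 20.074/2) = Inv-Gamma(7.00, 25.6370).
E[σ²|data] = β/(α−1) = 25.6370/6.00 = 4.2728.

4.2728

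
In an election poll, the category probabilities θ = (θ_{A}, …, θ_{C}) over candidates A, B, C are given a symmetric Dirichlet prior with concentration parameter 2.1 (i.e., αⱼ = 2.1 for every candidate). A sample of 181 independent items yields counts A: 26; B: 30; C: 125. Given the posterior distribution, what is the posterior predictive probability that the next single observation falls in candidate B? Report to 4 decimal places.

0.1714

The Dirichlet prior is conjugate to the Multinomial likelihood: each posterior αⱼ = prior αⱼ + observed count nⱼ.
Posterior concentration: (28.1, 32.1, 127.1), total = 187.3.
P(next = B | data) = α_{B}/Σα = 0.1714.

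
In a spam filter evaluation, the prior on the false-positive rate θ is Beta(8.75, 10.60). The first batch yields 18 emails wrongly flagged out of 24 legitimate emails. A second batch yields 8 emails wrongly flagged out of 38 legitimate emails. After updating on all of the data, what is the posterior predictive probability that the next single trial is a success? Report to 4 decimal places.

0.4272

The Beta prior is conjugate to a Binomial/Bernoulli likelihood; the update adds successes to α and failures to β.
After batch 1: Beta(8.75+18, 10.60+6) = Beta(26.75, 16.60).
After batch 2: Beta(26.75+8, 16.60+30) = Beta(34.75, 46.60).
For a single future Bernoulli trial, P(success | data) = α/(α+β) = 0.4272.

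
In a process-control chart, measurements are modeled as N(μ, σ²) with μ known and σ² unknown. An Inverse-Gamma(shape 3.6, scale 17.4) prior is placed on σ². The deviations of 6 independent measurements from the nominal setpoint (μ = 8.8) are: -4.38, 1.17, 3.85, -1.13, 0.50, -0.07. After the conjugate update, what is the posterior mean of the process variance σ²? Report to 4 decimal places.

With known mean μ and an Inverse-Gamma(α, β) prior on σ², the Normal likelihood is conjugate: posterior is Inv-Gamma(α + n/2, β + Σ(xᵢ−μ)²/2).
Σ(xᵢ−μ)² = (-4.38)² + (1.17)² + (3.85)² + (-1.13)² + (0.50)² + (-0.07)² = 36.9076.
Posterior: Inv-Gamma(3.6 + 6/2, 17.4 + 36.9076/2) = Inv-Gamma(6.60, 35.85380).
E[σ²|data] = β/(α−1) = 35.85380/5.60 = 6.4025.

6.4025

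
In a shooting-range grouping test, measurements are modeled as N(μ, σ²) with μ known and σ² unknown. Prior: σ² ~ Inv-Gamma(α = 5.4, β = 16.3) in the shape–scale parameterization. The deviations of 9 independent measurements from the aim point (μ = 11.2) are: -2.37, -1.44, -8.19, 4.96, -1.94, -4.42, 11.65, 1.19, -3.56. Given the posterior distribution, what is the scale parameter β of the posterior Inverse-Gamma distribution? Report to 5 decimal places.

With known mean μ and an Inverse-Gamma(α, β) prior on σ², the Normal likelihood is conjugate: posterior is Inv-Gamma(α + n/2, β + Σ(xᵢ−μ)²/2).
Σ(xᵢ−μ)² = (-2.37)² + (-1.44)² + (-8.19)² + (4.96)² + (-1.94)² + (-4.42)² + (11.65)² + (1.19)² + (-3.56)² = 272.4804.
Posterior: Inv-Gamma(5.4 + 9/2, 16.3 + 272.4804/2) = Inv-Gamma(9.90, 152.54020).
Posterior β = 152.54020.

152.54020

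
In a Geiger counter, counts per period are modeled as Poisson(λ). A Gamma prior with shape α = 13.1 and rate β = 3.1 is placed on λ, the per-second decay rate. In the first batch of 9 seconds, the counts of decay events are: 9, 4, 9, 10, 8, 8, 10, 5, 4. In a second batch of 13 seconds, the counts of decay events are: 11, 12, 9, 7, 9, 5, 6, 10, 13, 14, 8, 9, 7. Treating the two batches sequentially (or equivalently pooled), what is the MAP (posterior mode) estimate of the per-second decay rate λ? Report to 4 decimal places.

7.9323

With a Gamma(shape α, rate β) prior, the Poisson likelihood is conjugate: the posterior is Gamma(α + ΣXᵢ, β + n).
Batch 1: sum of counts S = 67 over n = 9 seconds.
After batch 1: Gamma(α+S, β+n) = Gamma(13.1+67, 3.1+9) = Gamma(80.1, 12.1).
Batch 2: sum of counts S = 120 over n = 13 seconds.
After batch 2: Gamma(α+S, β+n) = Gamma(80.1+120, 12.1+13) = Gamma(200.1, 25.1).
Mode of Gamma(α,β) for α≥1 is (α−1)/β = 199.1/25.1 = 7.9323.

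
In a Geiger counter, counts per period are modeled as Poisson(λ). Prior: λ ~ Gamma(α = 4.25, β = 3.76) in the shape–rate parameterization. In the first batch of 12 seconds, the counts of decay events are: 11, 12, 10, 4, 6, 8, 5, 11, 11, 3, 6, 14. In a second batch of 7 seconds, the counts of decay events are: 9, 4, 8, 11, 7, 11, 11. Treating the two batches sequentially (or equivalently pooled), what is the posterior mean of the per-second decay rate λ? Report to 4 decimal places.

7.3045

With a Gamma(shape α, rate β) prior, the Poisson likelihood is conjugate: the posterior is Gamma(α + ΣXᵢ, β + n).
Batch 1: sum of counts S = 101 over n = 12 seconds.
After batch 1: Gamma(α+S, β+n) = Gamma(4.25+101, 3.76+12) = Gamma(105.25, 15.76).
Batch 2: sum of counts S = 61 over n = 7 seconds.
After batch 2: Gamma(α+S, β+n) = Gamma(105.25+61, 15.76+7) = Gamma(166.25, 22.76).
Posterior mean = α/β = 166.25/22.76 = 7.3045.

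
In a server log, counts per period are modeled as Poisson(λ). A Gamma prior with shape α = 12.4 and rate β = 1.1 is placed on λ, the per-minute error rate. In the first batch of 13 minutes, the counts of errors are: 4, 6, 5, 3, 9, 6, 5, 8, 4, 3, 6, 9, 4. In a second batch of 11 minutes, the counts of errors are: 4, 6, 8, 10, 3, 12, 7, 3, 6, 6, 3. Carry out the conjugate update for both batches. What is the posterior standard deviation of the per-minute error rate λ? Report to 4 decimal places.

0.4918

With a Gamma(shape α, rate β) prior, the Poisson likelihood is conjugate: the posterior is Gamma(α + ΣXᵢ, β + n).
Batch 1: sum of counts S = 72 over n = 13 minutes.
After batch 1: Gamma(α+S, β+n) = Gamma(12.4+72, 1.1+13) = Gamma(84.4, 14.1).
Batch 2: sum of counts S = 68 over n = 11 minutes.
After batch 2: Gamma(α+S, β+n) = Gamma(84.4+68, 14.1+11) = Gamma(152.4, 25.1).
SD = √α/β = √152.4/25.1 = 0.4918.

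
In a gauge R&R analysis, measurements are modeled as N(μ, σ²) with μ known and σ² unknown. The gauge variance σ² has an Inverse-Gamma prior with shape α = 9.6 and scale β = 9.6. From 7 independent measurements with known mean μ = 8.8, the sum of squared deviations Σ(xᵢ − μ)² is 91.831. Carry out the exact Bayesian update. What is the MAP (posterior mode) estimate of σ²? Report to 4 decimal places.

With known mean μ and an Inverse-Gamma(α, β) prior on σ², the Normal likelihood is conjugate: posterior is Inv-Gamma(α + n/2, β + Σ(xᵢ−μ)²/2).
Posterior: Inv-Gamma(9.6 + 7/2, 9.6 + 91.831/2) = Inv-Gamma(13.10, 55.5155).
Mode = β/(α+1) = 55.5155/14.10 = 3.9373.

3.9373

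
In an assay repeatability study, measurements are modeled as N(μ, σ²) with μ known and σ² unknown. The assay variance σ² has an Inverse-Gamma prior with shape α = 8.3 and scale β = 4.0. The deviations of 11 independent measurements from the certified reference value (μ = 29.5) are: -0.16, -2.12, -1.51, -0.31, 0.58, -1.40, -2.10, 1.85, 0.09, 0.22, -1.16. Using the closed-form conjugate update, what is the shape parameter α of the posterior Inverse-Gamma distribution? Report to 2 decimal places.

With known mean μ and an Inverse-Gamma(α, β) prior on σ², the Normal likelihood is conjugate: posterior is Inv-Gamma(α + n/2, β + Σ(xᵢ−μ)²/2).
Σ(xᵢ−μ)² = (-0.16)² + (-2.12)² + (-1.51)² + (-0.31)² + (0.58)² + (-1.40)² + (-2.10)² + (1.85)² + (0.09)² + (0.22)² + (-1.16)² = 18.4272.
Posterior: Inv-Gamma(8.3 + 11/2, 4.0 + 18.4272/2) = Inv-Gamma(13.80, 13.21360).
Posterior α = 13.80.

13.80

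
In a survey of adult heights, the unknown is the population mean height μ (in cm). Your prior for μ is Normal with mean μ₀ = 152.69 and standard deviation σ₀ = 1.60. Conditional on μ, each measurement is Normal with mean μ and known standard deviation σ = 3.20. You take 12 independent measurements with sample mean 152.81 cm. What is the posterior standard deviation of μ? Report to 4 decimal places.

0.8000

For Normal data with known variance σ², a Normal(μ₀, σ₀²) prior on μ is conjugate. Posterior precision = 1/σ₀² + n/σ²; posterior mean is the precision-weighted average of μ₀ and x̄.
σ₀² = 1.60² = 2.56, σ² = 3.20² = 10.24; σ² + n·σ₀² = 10.24 + 12·2.56 = 40.96.
Posterior precision = 1/σ₀² + n/σ² = 1/2.56 + 12/10.24 = (σ² + n·σ₀²)/(σ₀²σ²) = 40.96/(2.56·10.24); posterior variance σₙ² = σ₀²σ²/(σ² + n·σ₀²) = 2.56·10.24/40.96 = 0.640000.
Posterior SD = √σₙ² = √(2.56·10.24/40.96) = 0.8000.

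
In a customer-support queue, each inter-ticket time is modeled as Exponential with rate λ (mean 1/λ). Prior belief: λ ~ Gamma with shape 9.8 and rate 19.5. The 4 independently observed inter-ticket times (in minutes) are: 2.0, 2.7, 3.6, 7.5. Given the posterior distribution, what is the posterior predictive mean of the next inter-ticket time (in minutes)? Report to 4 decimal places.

With a Gamma(shape α, rate β) prior on the exponential rate λ, the posterior after n observations with total T = Σxᵢ is Gamma(α+n, β+T).
Sum of observations T = 15.8 minutes; n = 4.
Posterior: Gamma(9.8+4, 19.5+15.8) = Gamma(13.8, 35.3).
The predictive distribution for the next observation is Lomax; its mean is β/(α−1) = 35.3/12.8 = 2.7578.

2.7578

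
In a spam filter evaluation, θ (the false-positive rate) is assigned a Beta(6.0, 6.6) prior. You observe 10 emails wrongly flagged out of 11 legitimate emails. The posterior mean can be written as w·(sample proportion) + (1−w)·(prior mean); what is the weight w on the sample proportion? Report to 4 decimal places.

The Beta prior is conjugate to a Binomial/Bernoulli likelihood; the update adds successes to α and failures to β.
Posterior mean = (α₀+k)/(α₀+β₀+n) = [n/(α₀+β₀+n)]·(k/n) + [(α₀+β₀)/(α₀+β₀+n)]·α₀/(α₀+β₀), so only n and the prior enter the weight.
The weight on the data is w = n/(α₀+β₀+n) = 11/(6.0+6.6+11) = 11/23.6 = 0.4661.

0.4661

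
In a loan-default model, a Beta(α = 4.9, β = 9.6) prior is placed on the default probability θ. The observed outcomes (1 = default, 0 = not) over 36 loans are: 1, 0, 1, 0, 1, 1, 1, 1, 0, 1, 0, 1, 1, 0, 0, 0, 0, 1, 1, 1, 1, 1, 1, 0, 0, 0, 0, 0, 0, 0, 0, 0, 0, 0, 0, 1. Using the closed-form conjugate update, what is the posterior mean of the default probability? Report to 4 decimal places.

0.4139

The Beta prior is conjugate to a Binomial/Bernoulli likelihood; the update adds successes to α and failures to β.
Posterior: Beta(α+k, β+n−k) = Beta(4.9+16, 9.6+20) = Beta(20.9, 29.6).
Posterior mean = α/(α+β) = 20.9/50.5 = 0.4139.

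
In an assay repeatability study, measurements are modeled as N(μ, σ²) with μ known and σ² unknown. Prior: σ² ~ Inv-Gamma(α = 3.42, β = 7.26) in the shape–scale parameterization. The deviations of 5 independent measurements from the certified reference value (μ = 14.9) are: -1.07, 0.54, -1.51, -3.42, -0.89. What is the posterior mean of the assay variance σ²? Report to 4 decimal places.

3.1225

With known mean μ and an Inverse-Gamma(α, β) prior on σ², the Normal likelihood is conjugate: posterior is Inv-Gamma(α + n/2, β + Σ(xᵢ−μ)²/2).
Σ(xᵢ−μ)² = (-1.07)² + (0.54)² + (-1.51)² + (-3.42)² + (-0.89)² = 16.2051.
Posterior: Inv-Gamma(3.42 + 5/2, 7.26 + 16.2051/2) = Inv-Gamma(5.92, 15.36255).
E[σ²|data] = β/(α−1) = 15.36255/4.92 = 3.1225.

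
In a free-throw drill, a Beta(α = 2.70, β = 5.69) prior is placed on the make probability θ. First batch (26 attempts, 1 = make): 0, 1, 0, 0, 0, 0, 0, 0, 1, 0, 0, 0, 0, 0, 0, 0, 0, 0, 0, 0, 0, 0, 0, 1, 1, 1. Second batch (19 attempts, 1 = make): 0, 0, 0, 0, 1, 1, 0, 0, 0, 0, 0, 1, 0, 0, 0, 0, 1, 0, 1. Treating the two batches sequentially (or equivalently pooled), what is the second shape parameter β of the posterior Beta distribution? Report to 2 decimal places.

The Beta prior is conjugate to a Binomial/Bernoulli likelihood; the update adds successes to α and failures to β.
After batch 1: Beta(2.70+5, 5.69+21) = Beta(7.70, 26.69).
After batch 2: Beta(7.70+5, 26.69+14) = Beta(12.70, 40.69).
Posterior β = 40.69.

40.69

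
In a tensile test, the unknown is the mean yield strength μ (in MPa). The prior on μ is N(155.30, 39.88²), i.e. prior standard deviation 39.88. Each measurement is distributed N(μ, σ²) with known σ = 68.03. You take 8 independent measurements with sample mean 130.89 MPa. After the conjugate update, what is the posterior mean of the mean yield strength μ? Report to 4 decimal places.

137.4008

For Normal data with known variance σ², a Normal(μ₀, σ₀²) prior on μ is conjugate. Posterior precision = 1/σ₀² + n/σ²; posterior mean is the precision-weighted average of μ₀ and x̄.
n·x̄ = 8·130.89 = 1047.12.
σ₀² = 39.88² = 1590.4144, σ² = 68.03² = 4628.0809; σ² + n·σ₀² = 4628.0809 + 8·1590.4144 = 17351.3961.
Posterior mean = (μ₀/σ₀² + n·x̄/σ²)/(1/σ₀² + n/σ²) = (σ²·μ₀ + σ₀²·n·x̄)/(σ² + n·σ₀²) = (4628.0809·155.30 + 1590.4144·1047.12)/17351.3961 = 2384095.690298/17351.3961 = 137.4008.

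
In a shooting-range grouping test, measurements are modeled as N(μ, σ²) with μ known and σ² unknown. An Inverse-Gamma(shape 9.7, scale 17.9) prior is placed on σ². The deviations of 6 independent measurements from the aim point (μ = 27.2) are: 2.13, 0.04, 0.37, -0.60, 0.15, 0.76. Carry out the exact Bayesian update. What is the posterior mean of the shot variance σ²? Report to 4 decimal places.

1.7707

With known mean μ and an Inverse-Gamma(α, β) prior on σ², the Normal likelihood is conjugate: posterior is Inv-Gamma(α + n/2, β + Σ(xᵢ−μ)²/2).
Σ(xᵢ−μ)² = (2.13)² + (0.04)² + (0.37)² + (-0.60)² + (0.15)² + (0.76)² = 5.6355.
Posterior: Inv-Gamma(9.7 + 6/2, 17.9 + 5.6355/2) = Inv-Gamma(12.70, 20.71775).
E[σ²|data] = β/(α−1) = 20.71775/11.70 = 1.7707.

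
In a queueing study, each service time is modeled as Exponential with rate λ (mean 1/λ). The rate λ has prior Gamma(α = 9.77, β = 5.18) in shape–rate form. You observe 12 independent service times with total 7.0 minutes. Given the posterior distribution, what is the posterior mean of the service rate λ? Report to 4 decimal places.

1.7874

With a Gamma(shape α, rate β) prior on the exponential rate λ, the posterior after n observations with total T = Σxᵢ is Gamma(α+n, β+T).
Posterior: Gamma(9.77+12, 5.18+7.0) = Gamma(21.77, 12.18).
Posterior mean of λ = α/β = 21.77/12.18 = 1.7874.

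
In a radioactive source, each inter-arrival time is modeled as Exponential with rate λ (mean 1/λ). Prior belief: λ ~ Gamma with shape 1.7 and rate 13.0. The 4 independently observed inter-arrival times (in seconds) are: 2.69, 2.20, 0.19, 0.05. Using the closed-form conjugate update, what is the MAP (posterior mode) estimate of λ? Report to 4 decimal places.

0.2592

With a Gamma(shape α, rate β) prior on the exponential rate λ, the posterior after n observations with total T = Σxᵢ is Gamma(α+n, β+T).
Sum of observations T = 5.13 seconds; n = 4.
Posterior: Gamma(1.7+4, 13.0+5.13) = Gamma(5.7, 18.13).
Mode = (α−1)/β = 0.2592.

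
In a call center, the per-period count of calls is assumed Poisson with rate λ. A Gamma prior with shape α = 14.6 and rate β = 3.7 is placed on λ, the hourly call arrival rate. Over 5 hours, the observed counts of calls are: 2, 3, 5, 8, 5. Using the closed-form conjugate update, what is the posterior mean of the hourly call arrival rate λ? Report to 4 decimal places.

4.3218

With a Gamma(shape α, rate β) prior, the Poisson likelihood is conjugate: the posterior is Gamma(α + ΣXᵢ, β + n).
Sum of counts S = 23 over n = 5 hours.
Posterior: Gamma(α+S, β+n) = Gamma(14.6+23, 3.7+5) = Gamma(37.6, 8.7).
Posterior mean = α/β = 37.6/8.7 = 4.3218.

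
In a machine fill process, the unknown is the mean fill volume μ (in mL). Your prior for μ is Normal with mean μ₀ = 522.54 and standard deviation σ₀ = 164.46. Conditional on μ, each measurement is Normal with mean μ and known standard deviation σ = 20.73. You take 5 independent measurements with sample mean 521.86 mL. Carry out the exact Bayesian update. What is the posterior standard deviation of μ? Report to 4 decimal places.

9.2560

For Normal data with known variance σ², a Normal(μ₀, σ₀²) prior on μ is conjugate. Posterior precision = 1/σ₀² + n/σ²; posterior mean is the precision-weighted average of μ₀ and x̄.
σ₀² = 164.46² = 27047.0916, σ² = 20.73² = 429.7329; σ² + n·σ₀² = 429.7329 + 5·27047.0916 = 135665.1909.
Posterior precision = 1/σ₀² + n/σ² = 1/27047.0916 + 5/429.7329 = (σ² + n·σ₀²)/(σ₀²σ²) = 135665.1909/(27047.0916·429.7329); posterior variance σₙ² = σ₀²σ²/(σ² + n·σ₀²) = 27047.0916·429.7329/135665.1909 = 85.674336.
Posterior SD = √σₙ² = √(27047.0916·429.7329/135665.1909) = 9.2560.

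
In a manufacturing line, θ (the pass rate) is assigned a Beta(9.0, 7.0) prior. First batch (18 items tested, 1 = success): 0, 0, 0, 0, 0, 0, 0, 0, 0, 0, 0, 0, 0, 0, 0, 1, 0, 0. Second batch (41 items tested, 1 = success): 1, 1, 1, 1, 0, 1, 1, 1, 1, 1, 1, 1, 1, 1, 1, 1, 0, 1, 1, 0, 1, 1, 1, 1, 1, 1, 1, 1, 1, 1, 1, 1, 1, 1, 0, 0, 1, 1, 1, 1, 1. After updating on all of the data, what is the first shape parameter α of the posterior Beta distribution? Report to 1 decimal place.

46.0

The Beta prior is conjugate to a Binomial/Bernoulli likelihood; the update adds successes to α and failures to β.
After batch 1: Beta(9.0+1, 7.0+17) = Beta(10.0, 24.0).
After batch 2: Beta(10.0+36, 24.0+5) = Beta(46.0, 29.0).
Posterior α = 46.0.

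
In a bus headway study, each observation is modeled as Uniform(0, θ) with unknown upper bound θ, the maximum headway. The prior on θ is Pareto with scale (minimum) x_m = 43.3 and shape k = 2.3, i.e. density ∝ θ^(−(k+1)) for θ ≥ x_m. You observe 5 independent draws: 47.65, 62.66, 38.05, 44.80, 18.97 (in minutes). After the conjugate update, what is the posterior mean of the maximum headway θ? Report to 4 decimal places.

A Pareto(scale x_m, shape k) prior on the upper bound θ of Uniform(0, θ) is conjugate: posterior is Pareto(max(x_m, max xᵢ), k + n).
Sample maximum = 62.66; prior scale x_m = 43.3 → posterior scale = max = 62.66.
Posterior shape = 2.3 + 5 = 7.3.
E[θ|data] = k·x_m/(k−1) = 7.3·62.66/6.3 = 72.6060.

72.6060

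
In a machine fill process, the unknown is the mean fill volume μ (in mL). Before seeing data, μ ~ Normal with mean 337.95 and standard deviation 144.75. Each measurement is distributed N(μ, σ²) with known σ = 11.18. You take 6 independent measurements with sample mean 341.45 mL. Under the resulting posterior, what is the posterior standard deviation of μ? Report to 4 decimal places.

4.5619

For Normal data with known variance σ², a Normal(μ₀, σ₀²) prior on μ is conjugate. Posterior precision = 1/σ₀² + n/σ²; posterior mean is the precision-weighted average of μ₀ and x̄.
σ₀² = 144.75² = 20952.5625, σ² = 11.18² = 124.9924; σ² + n·σ₀² = 124.9924 + 6·20952.5625 = 125840.3674.
Posterior precision = 1/σ₀² + n/σ² = 1/20952.5625 + 6/124.9924 = (σ² + n·σ₀²)/(σ₀²σ²) = 125840.3674/(20952.5625·124.9924); posterior variance σₙ² = σ₀²σ²/(σ² + n·σ₀²) = 20952.5625·124.9924/125840.3674 = 20.811375.
Posterior SD = √σₙ² = √(20952.5625·124.9924/125840.3674) = 4.5619.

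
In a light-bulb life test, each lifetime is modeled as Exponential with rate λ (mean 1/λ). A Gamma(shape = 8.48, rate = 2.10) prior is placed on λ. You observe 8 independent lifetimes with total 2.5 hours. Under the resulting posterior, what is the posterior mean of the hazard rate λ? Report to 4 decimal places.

With a Gamma(shape α, rate β) prior on the exponential rate λ, the posterior after n observations with total T = Σxᵢ is Gamma(α+n, β+T).
Posterior: Gamma(8.48+8, 2.10+2.5) = Gamma(16.48, 4.60).
Posterior mean of λ = α/β = 16.48/4.60 = 3.5826.

3.5826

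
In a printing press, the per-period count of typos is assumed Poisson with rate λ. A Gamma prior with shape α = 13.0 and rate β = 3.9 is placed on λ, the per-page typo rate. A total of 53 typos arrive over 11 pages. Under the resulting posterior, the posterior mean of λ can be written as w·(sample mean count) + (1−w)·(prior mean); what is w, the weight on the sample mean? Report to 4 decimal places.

With a Gamma(shape α, rate β) prior, the Poisson likelihood is conjugate: the posterior is Gamma(α + ΣXᵢ, β + n).
Posterior mean = (α₀+S)/(β₀+n) = [n/(β₀+n)]·(S/n) + [β₀/(β₀+n)]·(α₀/β₀), so only n and β₀ enter the weight.
Weight on data w = n/(β₀+n) = 11/(3.9+11) = 11/14.9 = 0.7383.

0.7383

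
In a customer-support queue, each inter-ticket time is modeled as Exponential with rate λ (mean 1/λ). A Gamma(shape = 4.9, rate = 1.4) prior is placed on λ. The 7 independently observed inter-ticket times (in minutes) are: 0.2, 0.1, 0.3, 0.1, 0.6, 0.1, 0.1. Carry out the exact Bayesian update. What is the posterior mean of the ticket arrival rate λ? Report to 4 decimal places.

With a Gamma(shape α, rate β) prior on the exponential rate λ, the posterior after n observations with total T = Σxᵢ is Gamma(α+n, β+T).
Sum of observations T = 1.5 minutes; n = 7.
Posterior: Gamma(4.9+7, 1.4+1.5) = Gamma(11.9, 2.9).
Posterior mean of λ = α/β = 11.9/2.9 = 4.1034.

4.1034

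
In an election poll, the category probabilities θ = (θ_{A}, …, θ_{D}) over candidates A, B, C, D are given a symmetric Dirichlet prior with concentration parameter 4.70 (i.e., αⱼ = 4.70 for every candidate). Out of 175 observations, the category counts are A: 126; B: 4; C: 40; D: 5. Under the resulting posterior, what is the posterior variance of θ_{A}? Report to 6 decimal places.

The Dirichlet prior is conjugate to the Multinomial likelihood: each posterior αⱼ = prior αⱼ + observed count nⱼ.
Posterior concentration: (130.70, 8.70, 44.70, 9.70), total = 193.80.
Var[θ_j] = α_j(Σα−α_j)/((Σα)²(Σα+1)) = 130.70·63.10/(193.80²·194.80) = 0.001127.

0.001127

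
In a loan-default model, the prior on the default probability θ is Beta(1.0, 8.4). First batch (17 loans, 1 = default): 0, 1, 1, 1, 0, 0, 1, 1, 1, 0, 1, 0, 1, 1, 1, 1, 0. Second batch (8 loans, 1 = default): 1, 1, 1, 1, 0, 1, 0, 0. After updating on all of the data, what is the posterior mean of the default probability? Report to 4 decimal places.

The Beta prior is conjugate to a Binomial/Bernoulli likelihood; the update adds successes to α and failures to β.
After batch 1: Beta(1.0+11, 8.4+6) = Beta(12.0, 14.4).
After batch 2: Beta(12.0+5, 14.4+3) = Beta(17.0, 17.4).
Posterior mean = α/(α+β) = 17.0/34.4 = 0.4942.

0.4942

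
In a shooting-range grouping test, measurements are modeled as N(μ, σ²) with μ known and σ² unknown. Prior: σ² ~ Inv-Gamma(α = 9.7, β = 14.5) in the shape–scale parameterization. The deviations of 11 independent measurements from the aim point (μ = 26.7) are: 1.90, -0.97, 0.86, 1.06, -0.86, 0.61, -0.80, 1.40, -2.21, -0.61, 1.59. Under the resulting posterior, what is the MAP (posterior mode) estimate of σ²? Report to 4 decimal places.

1.4478

With known mean μ and an Inverse-Gamma(α, β) prior on σ², the Normal likelihood is conjugate: posterior is Inv-Gamma(α + n/2, β + Σ(xᵢ−μ)²/2).
Σ(xᵢ−μ)² = (1.90)² + (-0.97)² + (0.86)² + (1.06)² + (-0.86)² + (0.61)² + (-0.80)² + (1.40)² + (-2.21)² + (-0.61)² + (1.59)² = 17.9101.
Posterior: Inv-Gamma(9.7 + 11/2, 14.5 + 17.9101/2) = Inv-Gamma(15.20, 23.45505).
Mode = β/(α+1) = 23.45505/16.20 = 1.4478.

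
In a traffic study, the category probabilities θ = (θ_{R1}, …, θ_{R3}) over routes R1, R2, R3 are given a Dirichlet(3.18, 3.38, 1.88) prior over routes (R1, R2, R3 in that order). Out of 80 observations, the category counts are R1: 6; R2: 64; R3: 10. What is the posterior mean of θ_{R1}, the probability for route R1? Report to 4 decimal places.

0.1038

The Dirichlet prior is conjugate to the Multinomial likelihood: each posterior αⱼ = prior αⱼ + observed count nⱼ.
Posterior concentration: (9.18, 67.38, 11.88), total = 88.44.
E[θ_{R1}|data] = α_{R1}/Σα = 9.18/88.44 = 0.1038.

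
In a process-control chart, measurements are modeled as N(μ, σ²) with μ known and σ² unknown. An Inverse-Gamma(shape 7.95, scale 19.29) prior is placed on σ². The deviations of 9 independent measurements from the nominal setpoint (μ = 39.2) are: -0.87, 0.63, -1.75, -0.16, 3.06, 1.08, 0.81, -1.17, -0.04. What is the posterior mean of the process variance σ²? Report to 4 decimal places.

2.4183

With known mean μ and an Inverse-Gamma(α, β) prior on σ², the Normal likelihood is conjugate: posterior is Inv-Gamma(α + n/2, β + Σ(xᵢ−μ)²/2).
Σ(xᵢ−μ)² = (-0.87)² + (0.63)² + (-1.75)² + (-0.16)² + (3.06)² + (1.08)² + (0.81)² + (-1.17)² + (-0.04)² = 16.7985.
Posterior: Inv-Gamma(7.95 + 9/2, 19.29 + 16.7985/2) = Inv-Gamma(12.45, 27.68925).
E[σ²|data] = β/(α−1) = 27.68925/11.45 = 2.4183.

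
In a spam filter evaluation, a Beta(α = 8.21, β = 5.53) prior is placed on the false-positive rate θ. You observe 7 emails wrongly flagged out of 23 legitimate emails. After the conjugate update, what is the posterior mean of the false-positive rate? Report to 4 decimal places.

The Beta prior is conjugate to a Binomial/Bernoulli likelihood; the update adds successes to α and failures to β.
Posterior: Beta(α+k, β+n−k) = Beta(8.21+7, 5.53+16) = Beta(15.21, 21.53).
Posterior mean = α/(α+β) = 15.21/36.74 = 0.4140.

0.4140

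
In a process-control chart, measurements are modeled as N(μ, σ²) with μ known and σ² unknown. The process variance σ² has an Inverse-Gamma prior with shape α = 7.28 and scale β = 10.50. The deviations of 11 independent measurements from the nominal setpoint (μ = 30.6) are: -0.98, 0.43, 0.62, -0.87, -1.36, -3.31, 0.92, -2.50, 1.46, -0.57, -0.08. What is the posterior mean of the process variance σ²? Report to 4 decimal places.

1.9377

With known mean μ and an Inverse-Gamma(α, β) prior on σ², the Normal likelihood is conjugate: posterior is Inv-Gamma(α + n/2, β + Σ(xᵢ−μ)²/2).
Σ(xᵢ−μ)² = (-0.98)² + (0.43)² + (0.62)² + (-0.87)² + (-1.36)² + (-3.31)² + (0.92)² + (-2.50)² + (1.46)² + (-0.57)² + (-0.08)² = 24.6516.
Posterior: Inv-Gamma(7.28 + 11/2, 10.50 + 24.6516/2) = Inv-Gamma(12.78, 22.82580).
E[σ²|data] = β/(α−1) = 22.82580/11.78 = 1.9377.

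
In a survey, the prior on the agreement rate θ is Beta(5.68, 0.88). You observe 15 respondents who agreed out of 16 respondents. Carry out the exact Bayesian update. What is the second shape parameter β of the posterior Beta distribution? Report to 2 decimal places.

The Beta prior is conjugate to a Binomial/Bernoulli likelihood; the update adds successes to α and failures to β.
Posterior: Beta(α+k, β+n−k) = Beta(5.68+15, 0.88+1) = Beta(20.68, 1.88).
Posterior β = 1.88.

1.88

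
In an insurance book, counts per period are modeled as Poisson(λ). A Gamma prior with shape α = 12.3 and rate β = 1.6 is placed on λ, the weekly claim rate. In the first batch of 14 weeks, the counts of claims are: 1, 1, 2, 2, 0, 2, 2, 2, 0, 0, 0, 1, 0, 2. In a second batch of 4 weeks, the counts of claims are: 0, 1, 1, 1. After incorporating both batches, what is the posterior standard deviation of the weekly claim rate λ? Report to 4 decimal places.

0.2808

With a Gamma(shape α, rate β) prior, the Poisson likelihood is conjugate: the posterior is Gamma(α + ΣXᵢ, β + n).
Batch 1: sum of counts S = 15 over n = 14 weeks.
After batch 1: Gamma(α+S, β+n) = Gamma(12.3+15, 1.6+14) = Gamma(27.3, 15.6).
Batch 2: sum of counts S = 3 over n = 4 weeks.
After batch 2: Gamma(α+S, β+n) = Gamma(27.3+3, 15.6+4) = Gamma(30.3, 19.6).
SD = √α/β = √30.3/19.6 = 0.2808.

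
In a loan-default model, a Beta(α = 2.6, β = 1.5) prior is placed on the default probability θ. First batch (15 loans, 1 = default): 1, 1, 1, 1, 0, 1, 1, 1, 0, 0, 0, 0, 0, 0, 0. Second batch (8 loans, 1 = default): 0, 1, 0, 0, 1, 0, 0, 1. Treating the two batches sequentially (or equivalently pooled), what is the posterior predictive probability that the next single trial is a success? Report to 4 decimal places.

0.4649

The Beta prior is conjugate to a Binomial/Bernoulli likelihood; the update adds successes to α and failures to β.
After batch 1: Beta(2.6+7, 1.5+8) = Beta(9.6, 9.5).
After batch 2: Beta(9.6+3, 9.5+5) = Beta(12.6, 14.5).
For a single future Bernoulli trial, P(success | data) = α/(α+β) = 0.4649.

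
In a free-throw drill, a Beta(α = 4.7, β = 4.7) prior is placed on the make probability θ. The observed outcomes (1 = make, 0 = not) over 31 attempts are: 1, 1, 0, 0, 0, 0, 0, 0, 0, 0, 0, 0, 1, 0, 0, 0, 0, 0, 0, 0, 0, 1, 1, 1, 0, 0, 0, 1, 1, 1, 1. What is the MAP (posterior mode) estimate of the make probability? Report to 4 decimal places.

0.3568

The Beta prior is conjugate to a Binomial/Bernoulli likelihood; the update adds successes to α and failures to β.
Posterior: Beta(α+k, β+n−k) = Beta(4.7+10, 4.7+21) = Beta(14.7, 25.7).
Mode of Beta(a,b) for a,b>1 is (a−1)/(a+b−2) = 13.7/38.4 = 0.3568.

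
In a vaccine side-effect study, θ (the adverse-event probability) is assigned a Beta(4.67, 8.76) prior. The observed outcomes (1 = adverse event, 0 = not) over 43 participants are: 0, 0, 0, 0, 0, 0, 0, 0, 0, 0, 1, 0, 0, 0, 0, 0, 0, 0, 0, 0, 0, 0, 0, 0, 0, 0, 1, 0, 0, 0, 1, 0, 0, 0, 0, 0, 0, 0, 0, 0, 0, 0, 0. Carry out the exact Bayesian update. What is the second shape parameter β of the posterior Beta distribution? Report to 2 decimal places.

The Beta prior is conjugate to a Binomial/Bernoulli likelihood; the update adds successes to α and failures to β.
Posterior: Beta(α+k, β+n−k) = Beta(4.67+3, 8.76+40) = Beta(7.67, 48.76).
Posterior β = 48.76.

48.76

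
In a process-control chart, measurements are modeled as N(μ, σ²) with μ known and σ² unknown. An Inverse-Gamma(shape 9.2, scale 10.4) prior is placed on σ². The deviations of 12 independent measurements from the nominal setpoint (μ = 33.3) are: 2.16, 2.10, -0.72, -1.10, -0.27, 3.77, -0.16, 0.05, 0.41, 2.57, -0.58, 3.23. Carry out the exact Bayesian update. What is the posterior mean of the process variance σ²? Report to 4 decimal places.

With known mean μ and an Inverse-Gamma(α, β) prior on σ², the Normal likelihood is conjugate: posterior is Inv-Gamma(α + n/2, β + Σ(xᵢ−μ)²/2).
Σ(xᵢ−μ)² = (2.16)² + (2.10)² + (-0.72)² + (-1.10)² + (-0.27)² + (3.77)² + (-0.16)² + (0.05)² + (0.41)² + (2.57)² + (-0.58)² + (3.23)² = 42.6602.
Posterior: Inv-Gamma(9.2 + 12/2, 10.4 + 42.6602/2) = Inv-Gamma(15.20, 31.73010).
E[σ²|data] = β/(α−1) = 31.73010/14.20 = 2.2345.

2.2345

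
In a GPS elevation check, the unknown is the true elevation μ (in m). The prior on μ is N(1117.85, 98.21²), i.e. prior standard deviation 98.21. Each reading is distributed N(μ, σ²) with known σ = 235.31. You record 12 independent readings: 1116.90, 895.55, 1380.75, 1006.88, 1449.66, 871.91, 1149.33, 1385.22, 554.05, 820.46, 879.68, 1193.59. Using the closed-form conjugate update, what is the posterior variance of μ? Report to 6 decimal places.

3121.106310

For Normal data with known variance σ², a Normal(μ₀, σ₀²) prior on μ is conjugate. Posterior precision = 1/σ₀² + n/σ²; posterior mean is the precision-weighted average of μ₀ and x̄.
σ₀² = 98.21² = 9645.2041, σ² = 235.31² = 55370.7961; σ² + n·σ₀² = 55370.7961 + 12·9645.2041 = 171113.2453.
Posterior precision = 1/σ₀² + n/σ² = 1/9645.2041 + 12/55370.7961 = (σ² + n·σ₀²)/(σ₀²σ²) = 171113.2453/(9645.2041·55370.7961); posterior variance σₙ² = σ₀²σ²/(σ² + n·σ₀²) = 9645.2041·55370.7961/171113.2453 = 3121.106310.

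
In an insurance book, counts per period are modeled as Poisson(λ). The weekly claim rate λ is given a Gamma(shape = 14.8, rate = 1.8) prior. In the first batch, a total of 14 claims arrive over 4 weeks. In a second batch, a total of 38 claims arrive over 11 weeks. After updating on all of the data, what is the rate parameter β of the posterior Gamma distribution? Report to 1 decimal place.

With a Gamma(shape α, rate β) prior, the Poisson likelihood is conjugate: the posterior is Gamma(α + ΣXᵢ, β + n).
After batch 1: Gamma(α+S, β+n) = Gamma(14.8+14, 1.8+4) = Gamma(28.8, 5.8).
After batch 2: Gamma(α+S, β+n) = Gamma(28.8+38, 5.8+11) = Gamma(66.8, 16.8).
Posterior β = 16.8.

16.8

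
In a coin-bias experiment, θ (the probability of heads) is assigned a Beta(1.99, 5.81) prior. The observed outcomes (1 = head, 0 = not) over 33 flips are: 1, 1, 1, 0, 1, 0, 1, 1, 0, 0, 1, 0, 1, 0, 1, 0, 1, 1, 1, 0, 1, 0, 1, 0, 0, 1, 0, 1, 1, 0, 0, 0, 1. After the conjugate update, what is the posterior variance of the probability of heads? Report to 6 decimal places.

The Beta prior is conjugate to a Binomial/Bernoulli likelihood; the update adds successes to α and failures to β.
Posterior: Beta(α+k, β+n−k) = Beta(1.99+18, 5.81+15) = Beta(19.99, 20.81).
Var = αβ/((α+β)²(α+β+1)) = 19.99·20.81/(40.80²·41.80) = 0.005978.

0.005978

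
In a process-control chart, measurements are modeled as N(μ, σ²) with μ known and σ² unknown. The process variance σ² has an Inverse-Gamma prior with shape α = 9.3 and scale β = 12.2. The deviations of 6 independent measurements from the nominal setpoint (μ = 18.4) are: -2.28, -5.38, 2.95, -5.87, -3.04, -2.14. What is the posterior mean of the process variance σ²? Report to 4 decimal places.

With known mean μ and an Inverse-Gamma(α, β) prior on σ², the Normal likelihood is conjugate: posterior is Inv-Gamma(α + n/2, β + Σ(xᵢ−μ)²/2).
Σ(xᵢ−μ)² = (-2.28)² + (-5.38)² + (2.95)² + (-5.87)² + (-3.04)² + (-2.14)² = 91.1234.
Posterior: Inv-Gamma(9.3 + 6/2, 12.2 + 91.1234/2) = Inv-Gamma(12.30, 57.76170).
E[σ²|data] = β/(α−1) = 57.76170/11.30 = 5.1117.

5.1117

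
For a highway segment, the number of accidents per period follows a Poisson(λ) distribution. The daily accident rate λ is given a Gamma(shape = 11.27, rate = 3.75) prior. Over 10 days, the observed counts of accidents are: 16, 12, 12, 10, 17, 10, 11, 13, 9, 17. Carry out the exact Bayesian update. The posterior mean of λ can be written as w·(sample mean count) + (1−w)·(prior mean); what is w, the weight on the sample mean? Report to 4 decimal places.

0.7273

With a Gamma(shape α, rate β) prior, the Poisson likelihood is conjugate: the posterior is Gamma(α + ΣXᵢ, β + n).
Posterior mean = (α₀+S)/(β₀+n) = [n/(β₀+n)]·(S/n) + [β₀/(β₀+n)]·(α₀/β₀), so only n and β₀ enter the weight.
Weight on data w = n/(β₀+n) = 10/(3.75+10) = 10/13.75 = 0.7273.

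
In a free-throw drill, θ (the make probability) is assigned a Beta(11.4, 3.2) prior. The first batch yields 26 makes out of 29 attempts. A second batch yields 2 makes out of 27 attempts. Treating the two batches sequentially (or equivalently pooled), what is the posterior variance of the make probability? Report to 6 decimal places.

The Beta prior is conjugate to a Binomial/Bernoulli likelihood; the update adds successes to α and failures to β.
After batch 1: Beta(11.4+26, 3.2+3) = Beta(37.4, 6.2).
After batch 2: Beta(37.4+2, 6.2+25) = Beta(39.4, 31.2).
Var = αβ/((α+β)²(α+β+1)) = 39.4·31.2/(70.6²·71.6) = 0.003445.

0.003445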